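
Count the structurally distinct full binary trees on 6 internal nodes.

This is counted by the nth Catalan number C_n. Here n = 6.
Using C_0 = 1 and C_(k+1) = C_k x 2(2k+1)/(k+2), build up term by term: C_1=1, C_2=2, C_3=5, C_4=14, C_5=42, C_6=132.

Final answer: C_{6} = 132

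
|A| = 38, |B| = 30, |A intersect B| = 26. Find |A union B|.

|A union B| = |A| + |B| - |A intersect B| = 38 + 30 - 26.

Final answer: 42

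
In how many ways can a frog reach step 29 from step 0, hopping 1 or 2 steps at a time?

Condition on the final move: it is a 1-step (f(n-1) ways to get there) or a 2-step (f(n-2) ways), so f(n) = f(n-1) + f(n-2), with f(1)=1, f(2)=2.
Computing successive values: f(1)=1, f(2)=2, f(3)=3, f(4)=5, f(5)=8, f(6)=13, f(7)=21, f(8)=34, f(9)=55, f(10)=89, f(11)=144, f(12)=233, f(13)=377, f(14)=610, f(15)=987, f(16)=1597, f(17)=2584, f(18)=4181, f(19)=6765, f(20)=10946, f(21)=17711, f(22)=28657, f(23)=46368, f(24)=75025, f(25)=121393, f(26)=196418, f(27)=317811, f(28)=514229, f(29)=832040.

Final answer: 832040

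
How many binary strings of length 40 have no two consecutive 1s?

Let a(n) count valid strings. If the last bit is 0 the prefix is any valid string of length n-1; if it is 1 the string must end in 01 with a valid prefix of length n-2. So a(n) = a(n-1) + a(n-2), a(1)=2, a(2)=3.
Computing successive values: a(1)=2, a(2)=3, a(3)=5, a(4)=8, a(5)=13, a(6)=21, a(7)=34, a(8)=55, a(9)=89, a(10)=144, a(11)=233, a(12)=377, a(13)=610, a(14)=987, a(15)=1597, a(16)=2584, a(17)=4181, a(18)=6765, a(19)=10946, a(20)=17711, a(21)=28657, a(22)=46368, a(23)=75025, a(24)=121393, a(25)=196418, a(26)=317811, a(27)=514229, a(28)=832040, a(29)=1346269, a(30)=2178309, a(31)=3524578, a(32)=5702887, a(33)=9227465, a(34)=14930352, a(35)=24157817, a(36)=39088169, a(37)=63245986, a(38)=102334155, a(39)=165580141, a(40)=267914296.

Final answer: 267914296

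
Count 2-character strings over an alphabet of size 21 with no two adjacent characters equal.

First character: 21 choices. Each subsequent: 20 choices (must differ from the previous one).
Total: 21 x 20^1.

Final answer: 21 x 20^{1} = 420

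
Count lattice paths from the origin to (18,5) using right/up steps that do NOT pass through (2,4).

Total paths to (18,5): C(23,5) = 33649.
Paths through (2,4): C(6,4) x C(17,1) = 255.
Avoiding (2,4): 33649 - 255.

Final answer: 33394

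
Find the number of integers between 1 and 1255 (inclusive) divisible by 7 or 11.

Multiples of 7: 179. Multiples of 11: 114. Of both (lcm=77): 16.
By inclusion-exclusion: 179 + 114 - 16.

Final answer: 277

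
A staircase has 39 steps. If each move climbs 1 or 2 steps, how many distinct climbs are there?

Let f(n) count the ways. The last step is size 1 or 2, so f(n) = f(n-1) + f(n-2) with f(1)=1, f(2)=2.
Computing successive values: f(1)=1, f(2)=2, f(3)=3, f(4)=5, f(5)=8, f(6)=13, f(7)=21, f(8)=34, f(9)=55, f(10)=89, f(11)=144, f(12)=233, f(13)=377, f(14)=610, f(15)=987, f(16)=1597, f(17)=2584, f(18)=4181, f(19)=6765, f(20)=10946, f(21)=17711, f(22)=28657, f(23)=46368, f(24)=75025, f(25)=121393, f(26)=196418, f(27)=317811, f(28)=514229, f(29)=832040, f(30)=1346269, f(31)=2178309, f(32)=3524578, f(33)=5702887, f(34)=9227465, f(35)=14930352, f(36)=24157817, f(37)=39088169, f(38)=63245986, f(39)=102334155.

Final answer: 102334155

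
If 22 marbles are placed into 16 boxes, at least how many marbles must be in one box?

By the pigeonhole principle: ceiling(22/16).

Final answer: 2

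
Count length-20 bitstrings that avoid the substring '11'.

Let a(n) count valid strings. If the last bit is 0 the prefix is any valid string of length n-1; if it is 1 the string must end in 01 with a valid prefix of length n-2. So a(n) = a(n-1) + a(n-2), a(1)=2, a(2)=3.
Iterating the recurrence: a(1)=2, a(2)=3, a(3)=5, a(4)=8, a(5)=13, a(6)=21, a(7)=34, a(8)=55, a(9)=89, a(10)=144, a(11)=233, a(12)=377, a(13)=610, a(14)=987, a(15)=1597, a(16)=2584, a(17)=4181, a(18)=6765, a(19)=10946, a(20)=17711.

Final answer: 17711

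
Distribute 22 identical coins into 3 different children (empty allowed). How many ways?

Stars and bars: C(n+k-1, k-1) = C(24,2).

Final answer: C(24,2) = 276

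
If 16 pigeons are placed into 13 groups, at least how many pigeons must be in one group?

By the pigeonhole principle: ceiling(16/13).

Final answer: 2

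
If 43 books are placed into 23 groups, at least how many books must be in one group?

By the pigeonhole principle: ceiling(43/23).

Final answer: 2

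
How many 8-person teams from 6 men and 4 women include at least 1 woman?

Sum over valid woman counts:
C(4,2)C(6,6) = 6
C(4,3)C(6,5) = 24
C(4,4)C(6,4) = 15
Total: 6 + 24 + 15.

Final answer: 45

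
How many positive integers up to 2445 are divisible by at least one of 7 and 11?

Multiples of 7: 349. Multiples of 11: 222. Of both (lcm=77): 31.
By inclusion-exclusion: 349 + 222 - 31.

Final answer: 540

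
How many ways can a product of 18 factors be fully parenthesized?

The structures are counted by the Catalan number C_n. Here n = 18 - 1 = 17.
C_n = (2n)!/(n!(n+1)!), so C_{17} = 34!/(17! x 18!) = C(34,17)/18 = 2333606220/18.

Final answer: C_{17} = 129644790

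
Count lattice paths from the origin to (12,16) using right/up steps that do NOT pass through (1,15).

Total paths to (12,16): C(28,16) = 30421755.
Paths through (1,15): C(16,15) x C(12,1) = 192.
Avoiding (1,15): 30421755 - 192.

Final answer: 30421563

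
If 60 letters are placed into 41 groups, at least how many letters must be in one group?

By the pigeonhole principle: ceiling(60/41).

Final answer: 2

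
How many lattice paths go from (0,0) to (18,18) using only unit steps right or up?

Each path has 18 right steps and 18 up steps in some order (36 steps total).
Choose which 18 of the 36 steps are up: C(36,18).

Final answer: C(36,18) = 9075135300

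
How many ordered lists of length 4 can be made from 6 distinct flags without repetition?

P(6,4) = 6!/(6-4)! = 6!/2!.

Final answer: P(6,4) = 360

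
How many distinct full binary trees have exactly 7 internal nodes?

The structures are counted by the Catalan number C_n. Here n = 7.
C_n = (2n)!/(n!(n+1)!), so C_{7} = 14!/(7! x 8!) = C(14,7)/8 = 3432/8.

Final answer: C_{7} = 429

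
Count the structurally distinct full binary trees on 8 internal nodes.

The structures are counted by the Catalan number C_n. Here n = 8.
Using C_0 = 1 and C_(k+1) = C_k x 2(2k+1)/(k+2), build up term by term: C_1=1, C_2=2, C_3=5, C_4=14, C_5=42, C_6=132, C_7=429, C_8=1430.

Final answer: C_{8} = 1430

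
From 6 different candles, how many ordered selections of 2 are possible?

P(6,2) = 6!/(6-2)! = 6!/4!.

Final answer: P(6,2) = 30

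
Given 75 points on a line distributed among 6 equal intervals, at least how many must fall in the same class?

By pigeonhole with 75 objects and 6 categories: ceiling(75/6).

Final answer: 13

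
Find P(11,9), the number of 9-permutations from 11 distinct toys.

P(11,9) = 11!/(11-9)! = 11!/2!.

Final answer: P(11,9) = 19958400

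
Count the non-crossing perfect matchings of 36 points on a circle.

This is counted by the nth Catalan number C_n. Here n = 36/2 = 18.
C_n = C(2n,n)/(n+1), so C_{18} = C(36,18)/19 = 9075135300/19.

Final answer: C_{18} = 477638700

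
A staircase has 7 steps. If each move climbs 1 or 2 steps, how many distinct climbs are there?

Let f(n) be the number of climbs. Removing the last move (1 or 2 steps) gives f(n) = f(n-1) + f(n-2); base cases f(1)=1, f(2)=2.
Computing successive values: f(1)=1, f(2)=2, f(3)=3, f(4)=5, f(5)=8, f(6)=13, f(7)=21.

Final answer: 21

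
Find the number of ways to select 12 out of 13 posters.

C(13,12) = 13!/(12! x 1!).

Final answer: \binom{13}{12} = 13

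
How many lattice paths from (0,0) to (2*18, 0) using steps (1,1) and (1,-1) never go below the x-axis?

Total monotonic paths to (18,18): C(36,18) = 9075135300.
Paths that cross above y=x (reflection bijection): C(36,19) = 8597496600.
Valid Dyck paths: 9075135300 - 8597496600.
(Equivalently, C_{18} = C(36,18)/19 = 9075135300/19.)

Final answer: C_{18} = 477638700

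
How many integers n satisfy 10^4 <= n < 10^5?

These are the integers in [10^4, 10^5), so the count is 10^5 - 10^4 = 9 x 10^4.

Final answer: 90000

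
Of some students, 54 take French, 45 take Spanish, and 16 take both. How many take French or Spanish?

|A union B| = |A| + |B| - |A intersect B| = 54 + 45 - 16.

Final answer: 83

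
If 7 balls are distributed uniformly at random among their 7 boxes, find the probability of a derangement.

D(n) = (n-1)(D(n-1) + D(n-2)), D(0)=1, D(1)=0.
Building up: D(2)=1, D(3)=2, D(4)=9, D(5)=44, D(6)=265, D(7)=1854.
Total arrangements: 7! = 5040.
Probability = D(7)/7! = 103/280.

Final answer: D(7)/7! = 1854/5040 = 0.367857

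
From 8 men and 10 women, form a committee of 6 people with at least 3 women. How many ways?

Sum over valid woman counts:
C(10,3)C(8,3) = 6720
C(10,4)C(8,2) = 5880
C(10,5)C(8,1) = 2016
C(10,6)C(8,0) = 210
Total: 6720 + 5880 + 2016 + 210.

Final answer: 14826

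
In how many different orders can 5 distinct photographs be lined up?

The number of ways to arrange 5 distinct objects is 5!.

Final answer: 5! = 120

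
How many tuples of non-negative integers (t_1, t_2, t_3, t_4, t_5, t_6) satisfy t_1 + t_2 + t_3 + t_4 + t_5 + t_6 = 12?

Stars and bars with 12 stars and 5 bars:
C(12+6-1, 6-1) = C(17,5).

Final answer: C(17,5) = 6188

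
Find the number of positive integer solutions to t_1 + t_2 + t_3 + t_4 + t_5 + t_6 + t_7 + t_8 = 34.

Substitute t'_i = t_i - 1 (so t'_i >= 0). Then sum t'_i = 34 - 8 = 26.
Stars and bars: C(26+8-1, 8-1) = C(33,7).

Final answer: C(33,7) = 4272048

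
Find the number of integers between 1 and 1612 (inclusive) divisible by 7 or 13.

Multiples of 7: 230. Multiples of 13: 124. Of both (lcm=91): 17.
By inclusion-exclusion: 230 + 124 - 17.

Final answer: 337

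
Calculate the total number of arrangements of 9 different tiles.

The number of ways to arrange 9 distinct objects is 9!.

Final answer: 9! = 362880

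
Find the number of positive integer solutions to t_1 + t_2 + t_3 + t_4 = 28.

Substitute t'_i = t_i - 1 (so t'_i >= 0). Then sum t'_i = 28 - 4 = 24.
Stars and bars: C(24+4-1, 4-1) = C(27,3).

Final answer: C(27,3) = 2925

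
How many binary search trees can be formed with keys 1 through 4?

This is a standard Catalan-number count: the answer is C_n. Here n = 4.
C_n = C(2n,n) - C(2n,n+1), so C_{4} = C(8,4) - C(8,5) = 70 - 56.

Final answer: C_{4} = 14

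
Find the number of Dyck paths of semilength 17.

Total monotonic paths to (17,17): C(34,17) = 2333606220.
A path is bad iff it touches y = x + 1; reflecting its initial segment maps bad paths bijectively onto all paths to (16,18), of which there are C(34,18) = 2203961430.
Valid Dyck paths: 2333606220 - 2203961430.
(Check: C(34,17) - C(34,18) = C(34,17)/18, the Catalan number C_{17}.)

Final answer: C_{17} = 129644790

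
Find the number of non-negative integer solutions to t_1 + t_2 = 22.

Stars and bars with 22 stars and 1 bars:
C(22+2-1, 2-1) = C(23,1).

Final answer: C(23,1) = 23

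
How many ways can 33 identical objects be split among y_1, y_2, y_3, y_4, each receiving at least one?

Substitute y'_i = y_i - 1 (so y'_i >= 0). Then sum y'_i = 33 - 4 = 29.
Stars and bars: C(29+4-1, 4-1) = C(32,3).

Final answer: C(32,3) = 4960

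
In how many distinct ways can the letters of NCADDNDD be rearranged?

Letters (A:1, C:1, D:4, N:2). Total letters: 8.
Permutations = 8!/(4! x 2!).

Final answer: 840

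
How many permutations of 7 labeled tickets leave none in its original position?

Derangements satisfy D(n) = (n-1)(D(n-1) + D(n-2)), starting from D(0)=1, D(1)=0.
D(2) = 1 x (0 + 1) = 1
D(3) = 2 x (1 + 0) = 2
D(4) = 3 x (2 + 1) = 9
D(5) = 4 x (9 + 2) = 44
D(6) = 5 x (44 + 9) = 265
D(7) = 6 x (D(6) + D(5)) = 6 x (265 + 44)

Final answer: D(7) = 1854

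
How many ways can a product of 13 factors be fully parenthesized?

This is counted by the nth Catalan number C_n. Here n = 13 - 1 = 12.
C_n = C(2n,n) - C(2n,n+1), so C_{12} = C(24,12) - C(24,13) = 2704156 - 2496144.

Final answer: C_{12} = 208012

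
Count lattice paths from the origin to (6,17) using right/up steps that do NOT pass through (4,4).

Total paths to (6,17): C(23,17) = 100947.
Paths through (4,4): C(8,4) x C(15,13) = 7350.
Avoiding (4,4): 100947 - 7350.

Final answer: 93597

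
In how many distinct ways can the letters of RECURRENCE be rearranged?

Letters (C:2, E:3, N:1, R:3, U:1). Total letters: 10.
Permutations = 10!/(3! x 3! x 2!).

Final answer: 50400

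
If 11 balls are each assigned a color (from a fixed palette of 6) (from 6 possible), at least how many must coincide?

There are 6 possible values for color (from a fixed palette of 6). With 11 balls and 6 categories, by pigeonhole: ceiling(11/6).

Final answer: 2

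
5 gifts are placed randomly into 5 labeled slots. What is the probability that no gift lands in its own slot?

D(n) = (n-1)(D(n-1) + D(n-2)), D(0)=1, D(1)=0.
Building up: D(2)=1, D(3)=2, D(4)=9, D(5)=44.
Total arrangements: 5! = 120.
Probability = D(5)/5! = 11/30.

Final answer: D(5)/5! = 44/120 = 0.366667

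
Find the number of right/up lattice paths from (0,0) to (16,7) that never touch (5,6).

Total paths to (16,7): C(23,7) = 245157.
Paths through (5,6): C(11,6) x C(12,1) = 5544.
Avoiding (5,6): 245157 - 5544.

Final answer: 239613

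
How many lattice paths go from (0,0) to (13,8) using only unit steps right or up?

Each path has 13 right steps and 8 up steps in some order (21 steps total).
Choose which 8 of the 21 steps are up: C(21,8).

Final answer: C(21,8) = 203490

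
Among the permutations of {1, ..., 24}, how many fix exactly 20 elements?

Choose which 20 elements are fixed: C(24,20) = 10626.
Derange the remaining 4 using D(j) = (j-1)(D(j-1) + D(j-2)), D(0)=1, D(1)=0: D(2)=1, D(3)=2, D(4)=9.
Total: 10626 x 9.

Final answer: C(24,20) D(4) = 95634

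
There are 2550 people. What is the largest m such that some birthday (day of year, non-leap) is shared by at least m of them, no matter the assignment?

There are 365 possible values for birthday (day of year, non-leap). With 2550 people and 365 categories, by pigeonhole: ceiling(2550/365).

Final answer: 7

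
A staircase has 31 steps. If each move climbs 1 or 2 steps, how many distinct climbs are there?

Let f(n) be the number of climbs. Removing the last move (1 or 2 steps) gives f(n) = f(n-1) + f(n-2); base cases f(1)=1, f(2)=2.
Building up term by term: f(1)=1, f(2)=2, f(3)=3, f(4)=5, f(5)=8, f(6)=13, f(7)=21, f(8)=34, f(9)=55, f(10)=89, f(11)=144, f(12)=233, f(13)=377, f(14)=610, f(15)=987, f(16)=1597, f(17)=2584, f(18)=4181, f(19)=6765, f(20)=10946, f(21)=17711, f(22)=28657, f(23)=46368, f(24)=75025, f(25)=121393, f(26)=196418, f(27)=317811, f(28)=514229, f(29)=832040, f(30)=1346269, f(31)=2178309.

Final answer: 2178309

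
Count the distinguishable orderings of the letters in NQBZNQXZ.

Letters (B:1, N:2, Q:2, X:1, Z:2). Total letters: 8.
Permutations = 8!/(2! x 2! x 2!).

Final answer: 5040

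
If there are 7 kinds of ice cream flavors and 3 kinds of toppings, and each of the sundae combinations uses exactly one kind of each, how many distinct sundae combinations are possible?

By the multiplication principle: 7 x 3.

Final answer: 21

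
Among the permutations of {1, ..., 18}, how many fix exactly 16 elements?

Choose which 16 elements are fixed: C(18,16) = 153.
Derange the remaining 2 using D(j) = (j-1)(D(j-1) + D(j-2)), D(0)=1, D(1)=0: D(2)=1.
Total: 153 x 1.

Final answer: C(18,16) D(2) = 153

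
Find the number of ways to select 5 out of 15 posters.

C(15,5) = 15!/(5! x 10!).

Final answer: \binom{15}{5} = 3003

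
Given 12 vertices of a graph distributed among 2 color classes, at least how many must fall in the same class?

By pigeonhole with 12 objects and 2 categories: ceiling(12/2).

Final answer: 6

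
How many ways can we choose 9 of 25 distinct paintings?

C(25,9) = 25!/(9! x 16!).

Final answer: \binom{25}{9} = 2042975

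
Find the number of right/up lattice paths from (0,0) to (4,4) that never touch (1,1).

Total paths to (4,4): C(8,4) = 70.
Paths through (1,1): C(2,1) x C(6,3) = 40.
Avoiding (1,1): 70 - 40.

Final answer: 30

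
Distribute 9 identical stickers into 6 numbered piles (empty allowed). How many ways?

Stars and bars: C(n+k-1, k-1) = C(14,5).

Final answer: C(14,5) = 2002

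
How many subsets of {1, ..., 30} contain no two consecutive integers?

Let a(n) count such subsets of {1, ..., n}. Either n is excluded (a(n-1) ways) or n is included, forcing n-1 out (a(n-2) ways), so a(n) = a(n-1) + a(n-2) with a(1)=2, a(2)=3.
Iterating the recurrence: a(1)=2, a(2)=3, a(3)=5, a(4)=8, a(5)=13, a(6)=21, a(7)=34, a(8)=55, a(9)=89, a(10)=144, a(11)=233, a(12)=377, a(13)=610, a(14)=987, a(15)=1597, a(16)=2584, a(17)=4181, a(18)=6765, a(19)=10946, a(20)=17711, a(21)=28657, a(22)=46368, a(23)=75025, a(24)=121393, a(25)=196418, a(26)=317811, a(27)=514229, a(28)=832040, a(29)=1346269, a(30)=2178309.

Final answer: 2178309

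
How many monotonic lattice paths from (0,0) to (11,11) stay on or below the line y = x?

Total monotonic paths to (11,11): C(22,11) = 705432.
Reflecting each bad path at its first crossing gives a bijection with paths to (10,12): C(22,12) = 646646.
Valid Dyck paths: 705432 - 646646.
(Equivalently, C_{11} = C(22,11)/12 = 705432/12.)

Final answer: C_{11} = 58786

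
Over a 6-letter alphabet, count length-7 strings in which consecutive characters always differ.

First character: 6 choices. Each subsequent: 5 choices (must differ from the previous one).
Total: 6 x 5^6.

Final answer: 6 x 5^{6} = 93750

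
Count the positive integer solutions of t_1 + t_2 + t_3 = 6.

Substitute t'_i = t_i - 1 (so t'_i >= 0). Then sum t'_i = 6 - 3 = 3.
Stars and bars: C(3+3-1, 3-1) = C(5,2).

Final answer: C(5,2) = 10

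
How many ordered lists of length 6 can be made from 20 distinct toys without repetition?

P(20,6) = 20!/(20-6)! = 20!/14!.

Final answer: P(20,6) = 27907200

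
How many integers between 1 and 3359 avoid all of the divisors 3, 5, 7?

|div by 3|=1119, |div by 5|=671, |div by 7|=479.
|div by 3&5|=223, |div by 3&7|=159, |div by 5&7|=95, |div by all|=31.
By inclusion-exclusion, divisible by at least one: 1119+671+479-223-159-95+31 = 1823.
Not divisible by any: 3359 - 1823.

Final answer: 1536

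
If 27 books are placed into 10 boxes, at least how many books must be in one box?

By the pigeonhole principle: ceiling(27/10).

Final answer: 3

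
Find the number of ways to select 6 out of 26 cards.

C(26,6) = 26!/(6! x 20!).

Final answer: \binom{26}{6} = 230230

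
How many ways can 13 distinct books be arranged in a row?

The number of ways to arrange 13 distinct objects is 13!.

Final answer: 13! = 6227020800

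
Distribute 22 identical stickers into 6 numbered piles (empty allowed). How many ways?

Stars and bars: C(n+k-1, k-1) = C(27,5).

Final answer: C(27,5) = 80730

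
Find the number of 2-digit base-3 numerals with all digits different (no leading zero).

First digit: 2 (nonzero). Second: 2 (not first). Third: 1, etc.
Total: 2 x 2.

Final answer: 4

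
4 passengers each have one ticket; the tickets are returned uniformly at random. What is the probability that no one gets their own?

D(n) = (n-1)(D(n-1) + D(n-2)), D(0)=1, D(1)=0.
Building up: D(2)=1, D(3)=2, D(4)=9.
Total arrangements: 4! = 24.
Probability = D(4)/4! = 3/8.

Final answer: D(4)/4! = 9/24 = 0.375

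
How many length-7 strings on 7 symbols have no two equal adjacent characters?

First character: 7 choices. Each subsequent: 6 choices (must differ from the previous one).
Total: 7 x 6^6.

Final answer: 7 x 6^{6} = 326592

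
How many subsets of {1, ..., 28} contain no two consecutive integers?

Condition on whether n belongs to the subset: if not, any valid subset of {1, ..., n-1} works (a(n-1)); if so, n-1 is excluded and the rest is a valid subset of {1, ..., n-2} (a(n-2)). Hence a(n) = a(n-1) + a(n-2), a(1)=2, a(2)=3.
Iterating the recurrence: a(1)=2, a(2)=3, a(3)=5, a(4)=8, a(5)=13, a(6)=21, a(7)=34, a(8)=55, a(9)=89, a(10)=144, a(11)=233, a(12)=377, a(13)=610, a(14)=987, a(15)=1597, a(16)=2584, a(17)=4181, a(18)=6765, a(19)=10946, a(20)=17711, a(21)=28657, a(22)=46368, a(23)=75025, a(24)=121393, a(25)=196418, a(26)=317811, a(27)=514229, a(28)=832040.

Final answer: 832040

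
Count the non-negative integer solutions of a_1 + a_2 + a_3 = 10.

Stars and bars with 10 stars and 2 bars:
C(10+3-1, 3-1) = C(12,2).

Final answer: C(12,2) = 66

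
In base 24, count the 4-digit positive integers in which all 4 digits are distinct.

First digit: 23 (nonzero). Second: 23 (not first). Third: 22, etc.
Total: 23 x 23 x 22 x 21.

Final answer: 244398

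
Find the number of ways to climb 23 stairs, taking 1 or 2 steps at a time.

Let f(n) count the ways. The last step is size 1 or 2, so f(n) = f(n-1) + f(n-2) with f(1)=1, f(2)=2.
Iterating the recurrence: f(1)=1, f(2)=2, f(3)=3, f(4)=5, f(5)=8, f(6)=13, f(7)=21, f(8)=34, f(9)=55, f(10)=89, f(11)=144, f(12)=233, f(13)=377, f(14)=610, f(15)=987, f(16)=1597, f(17)=2584, f(18)=4181, f(19)=6765, f(20)=10946, f(21)=17711, f(22)=28657, f(23)=46368.

Final answer: 46368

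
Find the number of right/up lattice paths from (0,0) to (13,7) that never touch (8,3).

Total paths to (13,7): C(20,7) = 77520.
Paths through (8,3): C(11,3) x C(9,4) = 20790.
Avoiding (8,3): 77520 - 20790.

Final answer: 56730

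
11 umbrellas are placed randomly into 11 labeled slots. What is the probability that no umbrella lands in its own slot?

D(n) = (n-1)(D(n-1) + D(n-2)), D(0)=1, D(1)=0.
Building up: D(2)=1, D(3)=2, D(4)=9, D(5)=44, D(6)=265, D(7)=1854, D(8)=14833, D(9)=133496, D(10)=1334961, D(11)=14684570.
Total arrangements: 11! = 39916800.
Probability = D(11)/11! = 1468457/3991680.

Final answer: D(11)/11! = 14684570/39916800 = 0.367879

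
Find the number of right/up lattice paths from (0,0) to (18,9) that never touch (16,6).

Total paths to (18,9): C(27,9) = 4686825.
Paths through (16,6): C(22,6) x C(5,3) = 746130.
Avoiding (16,6): 4686825 - 746130.

Final answer: 3940695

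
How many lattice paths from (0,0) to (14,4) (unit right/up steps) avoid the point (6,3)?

Total paths to (14,4): C(18,4) = 3060.
Paths through (6,3): C(9,3) x C(9,1) = 756.
Avoiding (6,3): 3060 - 756.

Final answer: 2304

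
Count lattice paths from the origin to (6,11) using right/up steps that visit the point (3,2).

Paths (0,0)->(3,2): C(5,2) = 10.
Paths (3,2)->(6,11): C(12,9) = 220.
By multiplication principle: 10 x 220.

Final answer: 2200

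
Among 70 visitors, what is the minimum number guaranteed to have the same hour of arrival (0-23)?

There are 24 possible values for hour of arrival (0-23). With 70 visitors and 24 categories, by pigeonhole: ceiling(70/24).

Final answer: 3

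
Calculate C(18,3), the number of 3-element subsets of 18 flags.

C(18,3) = 18!/(3! x (18-3)!).

Final answer: C(18,3) = 816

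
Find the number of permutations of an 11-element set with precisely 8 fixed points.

Choose which 8 elements are fixed: C(11,8) = 165.
Derange the remaining 3 using D(j) = (j-1)(D(j-1) + D(j-2)), D(0)=1, D(1)=0: D(2)=1, D(3)=2.
Total: 165 x 2.

Final answer: C(11,8) D(3) = 330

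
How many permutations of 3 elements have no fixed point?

Use the recurrence D(n) = (n-1)(D(n-1) + D(n-2)) with D(0)=1, D(1)=0.
Building up: D(2)=1.
D(3) = 2 x (D(2) + D(1)) = 2 x (1 + 0).

Final answer: D(3) = 2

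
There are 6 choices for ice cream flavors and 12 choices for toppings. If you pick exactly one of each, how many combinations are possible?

By the multiplication principle: 6 x 12.

Final answer: 72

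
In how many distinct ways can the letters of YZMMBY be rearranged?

Letters (B:1, M:2, Y:2, Z:1). Total letters: 6.
Permutations = 6!/(2! x 2!).

Final answer: 180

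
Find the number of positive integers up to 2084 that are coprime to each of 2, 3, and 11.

|div by 2|=1042, |div by 3|=694, |div by 11|=189.
|div by 2&3|=347, |div by 2&11|=94, |div by 3&11|=63, |div by all|=31.
By inclusion-exclusion, divisible by at least one: 1042+694+189-347-94-63+31 = 1452.
Not divisible by any: 2084 - 1452.

Final answer: 632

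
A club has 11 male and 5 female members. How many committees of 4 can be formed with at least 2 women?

Sum over valid woman counts:
C(5,2)C(11,2) = 550
C(5,3)C(11,1) = 110
C(5,4)C(11,0) = 5
Total: 550 + 110 + 5.

Final answer: 665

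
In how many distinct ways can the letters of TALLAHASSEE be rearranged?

Letters (A:3, E:2, H:1, L:2, S:2, T:1). Total letters: 11.
Permutations = 11!/(3! x 2! x 2! x 2!).

Final answer: 831600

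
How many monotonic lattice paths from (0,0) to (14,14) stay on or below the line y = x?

Total monotonic paths to (14,14): C(28,14) = 40116600.
A path is bad iff it touches y = x + 1; reflecting its initial segment maps bad paths bijectively onto all paths to (13,15), of which there are C(28,15) = 37442160.
Valid Dyck paths: 40116600 - 37442160.
(Check: C(28,14) - C(28,15) = C(28,14)/15, the Catalan number C_{14}.)

Final answer: C_{14} = 2674440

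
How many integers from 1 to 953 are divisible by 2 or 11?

Multiples of 2: 476. Multiples of 11: 86. Of both (lcm=22): 43.
By inclusion-exclusion: 476 + 86 - 43.

Final answer: 519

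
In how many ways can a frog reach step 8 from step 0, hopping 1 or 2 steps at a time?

Let f(n) be the number of climbs. Removing the last move (1 or 2 steps) gives f(n) = f(n-1) + f(n-2); base cases f(1)=1, f(2)=2.
Building up term by term: f(1)=1, f(2)=2, f(3)=3, f(4)=5, f(5)=8, f(6)=13, f(7)=21, f(8)=34.

Final answer: 34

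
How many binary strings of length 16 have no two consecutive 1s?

Classify by the final bit: ...0 gives a(n-1) strings, ...01 gives a(n-2) strings. Thus a(n) = a(n-1) + a(n-2) with a(1)=2, a(2)=3.
Iterating the recurrence: a(1)=2, a(2)=3, a(3)=5, a(4)=8, a(5)=13, a(6)=21, a(7)=34, a(8)=55, a(9)=89, a(10)=144, a(11)=233, a(12)=377, a(13)=610, a(14)=987, a(15)=1597, a(16)=2584.

Final answer: 2584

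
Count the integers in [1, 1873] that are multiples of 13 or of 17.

Multiples of 13: 144. Multiples of 17: 110. Of both (lcm=221): 8.
By inclusion-exclusion: 144 + 110 - 8.

Final answer: 246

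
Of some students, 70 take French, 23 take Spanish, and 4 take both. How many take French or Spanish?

|A union B| = |A| + |B| - |A intersect B| = 70 + 23 - 4.

Final answer: 89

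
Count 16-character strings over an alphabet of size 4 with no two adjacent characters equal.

Let g(n) count such strings. g(1) = 4, and each valid string of length n-1 extends in 3 ways (any symbol but the last), so g(n) = 3 g(n-1).
Total: g(16) = 4 x 3^15.

Final answer: 4 x 3^{15} = 57395628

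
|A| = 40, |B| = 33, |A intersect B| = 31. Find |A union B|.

|A union B| = |A| + |B| - |A intersect B| = 40 + 33 - 31.

Final answer: 42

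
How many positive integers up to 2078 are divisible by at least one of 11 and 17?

Multiples of 11: 188. Multiples of 17: 122. Of both (lcm=187): 11.
By inclusion-exclusion: 188 + 122 - 11.

Final answer: 299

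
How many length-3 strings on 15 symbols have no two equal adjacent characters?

Let g(n) count such strings. g(1) = 15, and each valid string of length n-1 extends in 14 ways (any symbol but the last), so g(n) = 14 g(n-1).
Total: g(3) = 15 x 14^2.

Final answer: 15 x 14^{2} = 2940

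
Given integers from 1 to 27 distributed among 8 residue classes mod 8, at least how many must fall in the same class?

By pigeonhole with 27 objects and 8 categories: ceiling(27/8).

Final answer: 4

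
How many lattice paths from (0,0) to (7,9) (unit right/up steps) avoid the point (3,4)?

Total paths to (7,9): C(16,9) = 11440.
Paths through (3,4): C(7,4) x C(9,5) = 4410.
Avoiding (3,4): 11440 - 4410.

Final answer: 7030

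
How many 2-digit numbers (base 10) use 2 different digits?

First digit: 9 (not 0). Second: 9 (not first). Third: 8, etc.
Total: 9 x 9.

Final answer: 81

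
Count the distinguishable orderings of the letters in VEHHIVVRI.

Letters (E:1, H:2, I:2, R:1, V:3). Total letters: 9.
Permutations = 9!/(3! x 2! x 2!).

Final answer: 15120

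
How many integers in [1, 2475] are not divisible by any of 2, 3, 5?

|div by 2|=1237, |div by 3|=825, |div by 5|=495.
|div by 2&3|=412, |div by 2&5|=247, |div by 3&5|=165, |div by all|=82.
By inclusion-exclusion, divisible by at least one: 1237+825+495-412-247-165+82 = 1815.
Not divisible by any: 2475 - 1815.

Final answer: 660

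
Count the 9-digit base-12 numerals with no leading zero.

In base 12, the leading digit has 11 choices (1..11); each of the remaining 8 digits has 12 choices.
Total: 11 x 12^8.

Final answer: 4729798656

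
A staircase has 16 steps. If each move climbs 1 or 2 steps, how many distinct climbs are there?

Let f(n) count the ways. The last step is size 1 or 2, so f(n) = f(n-1) + f(n-2) with f(1)=1, f(2)=2.
Computing successive values: f(1)=1, f(2)=2, f(3)=3, f(4)=5, f(5)=8, f(6)=13, f(7)=21, f(8)=34, f(9)=55, f(10)=89, f(11)=144, f(12)=233, f(13)=377, f(14)=610, f(15)=987, f(16)=1597.

Final answer: 1597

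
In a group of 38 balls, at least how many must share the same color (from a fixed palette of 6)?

There are 6 possible values for color (from a fixed palette of 6). With 38 balls and 6 categories, by pigeonhole: ceiling(38/6).

Final answer: 7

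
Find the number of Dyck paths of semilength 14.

Total monotonic paths to (14,14): C(28,14) = 40116600.
Paths that cross above y=x (reflection bijection): C(28,15) = 37442160.
Valid Dyck paths: 40116600 - 37442160.
(Equivalently, C_{14} = C(28,14)/15 = 40116600/15.)

Final answer: C_{14} = 2674440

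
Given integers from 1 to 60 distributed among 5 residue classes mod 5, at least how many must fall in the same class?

By pigeonhole with 60 objects and 5 categories: ceiling(60/5).

Final answer: 12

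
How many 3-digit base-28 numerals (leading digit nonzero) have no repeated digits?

The leading digit has 27 choices (anything but zero); the next has 27 (anything but the first), then 26, and so on, one fewer each time.
Total: 27 x 27 x 26.

Final answer: 18954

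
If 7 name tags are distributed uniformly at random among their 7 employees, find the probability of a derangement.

Use the recurrence D(n) = (n-1)(D(n-1) + D(n-2)) with D(0)=1, D(1)=0.
Building up: D(2)=1, D(3)=2, D(4)=9, D(5)=44, D(6)=265, D(7)=1854.
Total arrangements: 7! = 5040.
Probability = D(7)/7! = 103/280.

Final answer: D(7)/7! = 1854/5040 = 0.367857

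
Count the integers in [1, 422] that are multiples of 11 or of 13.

Multiples of 11: 38. Multiples of 13: 32. Of both (lcm=143): 2.
By inclusion-exclusion: 38 + 32 - 2.

Final answer: 68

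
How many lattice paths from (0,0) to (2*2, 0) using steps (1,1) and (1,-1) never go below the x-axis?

Total monotonic paths to (2,2): C(4,2) = 6.
By the reflection principle, paths that go above the diagonal number C(4,3) = 4.
Valid Dyck paths: 6 - 4.
(This is the Catalan number C_{2}.)

Final answer: C_{2} = 2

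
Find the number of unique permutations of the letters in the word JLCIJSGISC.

Letters (C:2, G:1, I:2, J:2, L:1, S:2). Total letters: 10.
Permutations = 10!/(2! x 2! x 2! x 2!).

Final answer: 226800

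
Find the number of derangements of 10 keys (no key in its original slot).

Use the recurrence D(n) = (n-1)(D(n-1) + D(n-2)) with D(0)=1, D(1)=0.
D(2) = 1 x (0 + 1) = 1
D(3) = 2 x (1 + 0) = 2
D(4) = 3 x (2 + 1) = 9
D(5) = 4 x (9 + 2) = 44
D(6) = 5 x (44 + 9) = 265
D(7) = 6 x (265 + 44) = 1854
D(8) = 7 x (1854 + 265) = 14833
D(9) = 8 x (14833 + 1854) = 133496
D(10) = 9 x (D(9) + D(8)) = 9 x (133496 + 14833)

Final answer: D(10) = 1334961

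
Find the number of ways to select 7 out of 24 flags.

C(24,7) = 24!/(7! x 17!).

Final answer: \binom{24}{7} = 346104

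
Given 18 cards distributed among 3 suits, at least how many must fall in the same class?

By pigeonhole with 18 objects and 3 categories: ceiling(18/3).

Final answer: 6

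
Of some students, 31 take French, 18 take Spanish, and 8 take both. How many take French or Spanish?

|A union B| = |A| + |B| - |A intersect B| = 31 + 18 - 8.

Final answer: 41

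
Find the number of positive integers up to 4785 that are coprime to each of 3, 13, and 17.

|div by 3|=1595, |div by 13|=368, |div by 17|=281.
|div by 3&13|=122, |div by 3&17|=93, |div by 13&17|=21, |div by all|=7.
By inclusion-exclusion, divisible by at least one: 1595+368+281-122-93-21+7 = 2015.
Not divisible by any: 4785 - 2015.

Final answer: 2770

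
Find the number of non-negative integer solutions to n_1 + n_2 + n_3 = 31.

Stars and bars with 31 stars and 2 bars:
C(31+3-1, 3-1) = C(33,2).

Final answer: C(33,2) = 528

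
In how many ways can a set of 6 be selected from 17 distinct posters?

C(17,6) = 17!/(6! x (17-6)!).

Final answer: C(17,6) = 12376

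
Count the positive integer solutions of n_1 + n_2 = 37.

Substitute n'_i = n_i - 1 (so n'_i >= 0). Then sum n'_i = 37 - 2 = 35.
Stars and bars: C(35+2-1, 2-1) = C(36,1).

Final answer: C(36,1) = 36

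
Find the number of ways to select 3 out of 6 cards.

C(6,3) = 6!/(3! x (6-3)!).

Final answer: C(6,3) = 20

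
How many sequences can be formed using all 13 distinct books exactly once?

The number of ways to arrange 13 distinct objects is 13!.

Final answer: 13! = 6227020800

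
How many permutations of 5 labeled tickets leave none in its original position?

Derangements satisfy D(n) = (n-1)(D(n-1) + D(n-2)), starting from D(0)=1, D(1)=0.
D(2) = 1 x (0 + 1) = 1
D(3) = 2 x (1 + 0) = 2
D(4) = 3 x (2 + 1) = 9
D(5) = 4 x (D(4) + D(3)) = 4 x (9 + 2)

Final answer: D(5) = 44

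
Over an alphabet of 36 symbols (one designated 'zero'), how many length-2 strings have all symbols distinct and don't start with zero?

The leading digit has 35 choices (anything but zero); the next has 35 (anything but the first), then 34, and so on, one fewer each time.
Total: 35 x 35.

Final answer: 1225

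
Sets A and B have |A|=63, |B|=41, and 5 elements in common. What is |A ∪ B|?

|A union B| = |A| + |B| - |A intersect B| = 63 + 41 - 5.

Final answer: 99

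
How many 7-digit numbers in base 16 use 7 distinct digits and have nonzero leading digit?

The leading digit has 15 choices (anything but zero); the next has 15 (anything but the first), then 14, and so on, one fewer each time.
Total: 15 x 15 x 14 x 13 x 12 x 11 x 10.

Final answer: 54054000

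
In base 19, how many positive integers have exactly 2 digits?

These are the integers in [19^1, 19^2), so the count is 19^2 - 19^1 = 18 x 19^1.

Final answer: 342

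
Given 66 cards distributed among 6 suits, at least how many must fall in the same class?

By pigeonhole with 66 objects and 6 categories: ceiling(66/6).

Final answer: 11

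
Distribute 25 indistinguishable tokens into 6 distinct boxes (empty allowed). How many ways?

Stars and bars: C(n+k-1, k-1) = C(30,5).

Final answer: C(30,5) = 142506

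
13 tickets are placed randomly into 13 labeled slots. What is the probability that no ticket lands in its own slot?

D(n) = (n-1)(D(n-1) + D(n-2)), D(0)=1, D(1)=0.
Building up: D(2)=1, D(3)=2, D(4)=9, D(5)=44, D(6)=265, D(7)=1854, D(8)=14833, D(9)=133496, D(10)=1334961, D(11)=14684570, D(12)=176214841, D(13)=2290792932.
Total arrangements: 13! = 6227020800.
Probability = D(13)/13! = 63633137/172972800.

Final answer: D(13)/13! = 2290792932/6227020800 = 0.367879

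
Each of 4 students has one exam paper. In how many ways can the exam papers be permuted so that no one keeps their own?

Use the recurrence D(n) = (n-1)(D(n-1) + D(n-2)) with D(0)=1, D(1)=0.
D(2) = 1 x (0 + 1) = 1
D(3) = 2 x (1 + 0) = 2
D(4) = 3 x (D(3) + D(2)) = 3 x (2 + 1)

Final answer: D(4) = 9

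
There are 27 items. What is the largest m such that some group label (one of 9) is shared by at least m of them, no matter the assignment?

There are 9 possible values for group label (one of 9). With 27 items and 9 categories, by pigeonhole: ceiling(27/9).

Final answer: 3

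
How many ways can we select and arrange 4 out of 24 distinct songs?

P(24,4) = 24!/(24-4)! = 24!/20!.

Final answer: P(24,4) = 255024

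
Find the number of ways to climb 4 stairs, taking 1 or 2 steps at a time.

Let f(n) count the ways. The last step is size 1 or 2, so f(n) = f(n-1) + f(n-2) with f(1)=1, f(2)=2.
Iterating the recurrence: f(1)=1, f(2)=2, f(3)=3, f(4)=5.

Final answer: 5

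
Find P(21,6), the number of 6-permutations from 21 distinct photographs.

P(21,6) = 21!/(21-6)! = 21!/15!.

Final answer: P(21,6) = 39070080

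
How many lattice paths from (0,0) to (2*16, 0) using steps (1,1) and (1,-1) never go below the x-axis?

Total monotonic paths to (16,16): C(32,16) = 601080390.
By the reflection principle, paths that go above the diagonal number C(32,17) = 565722720.
Valid Dyck paths: 601080390 - 565722720.
(This is the Catalan number C_{16}.)

Final answer: C_{16} = 35357670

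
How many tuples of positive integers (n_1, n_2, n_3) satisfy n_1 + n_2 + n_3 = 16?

Substitute n'_i = n_i - 1 (so n'_i >= 0). Then sum n'_i = 16 - 3 = 13.
Stars and bars: C(13+3-1, 3-1) = C(15,2).

Final answer: C(15,2) = 105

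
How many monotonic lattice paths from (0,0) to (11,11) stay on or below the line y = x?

Total monotonic paths to (11,11): C(22,11) = 705432.
By the reflection principle, paths that go above the diagonal number C(22,12) = 646646.
Valid Dyck paths: 705432 - 646646.
(These counts are the Catalan numbers.)

Final answer: C_{11} = 58786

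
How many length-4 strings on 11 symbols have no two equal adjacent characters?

Let g(n) count such strings. g(1) = 11, and each valid string of length n-1 extends in 10 ways (any symbol but the last), so g(n) = 10 g(n-1).
Total: g(4) = 11 x 10^3.

Final answer: 11 x 10^{3} = 11000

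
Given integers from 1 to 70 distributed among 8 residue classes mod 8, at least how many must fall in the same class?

By pigeonhole with 70 objects and 8 categories: ceiling(70/8).

Final answer: 9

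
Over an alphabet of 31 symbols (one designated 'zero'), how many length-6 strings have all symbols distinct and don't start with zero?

The leading digit has 30 choices (anything but zero); the next has 30 (anything but the first), then 29, and so on, one fewer each time.
Total: 30 x 30 x 29 x 28 x 27 x 26.

Final answer: 513021600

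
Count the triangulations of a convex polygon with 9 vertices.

This is a standard Catalan-number count: the answer is C_n. Here n = 9 - 2 = 7.
C_n = C(2n,n)/(n+1), so C_{7} = C(14,7)/8 = 3432/8.

Final answer: C_{7} = 429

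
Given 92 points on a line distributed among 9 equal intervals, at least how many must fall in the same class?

By pigeonhole with 92 objects and 9 categories: ceiling(92/9).

Final answer: 11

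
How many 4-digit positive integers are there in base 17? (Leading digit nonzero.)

In base 17, the leading digit has 16 choices (1..16); each of the remaining 3 digits has 17 choices.
Total: 16 x 17^3.

Final answer: 78608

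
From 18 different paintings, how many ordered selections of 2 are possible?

P(18,2) = 18!/(18-2)! = 18!/16!.

Final answer: P(18,2) = 306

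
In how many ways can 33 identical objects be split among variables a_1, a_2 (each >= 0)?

Stars and bars with 33 stars and 1 bars:
C(33+2-1, 2-1) = C(34,1).

Final answer: C(34,1) = 34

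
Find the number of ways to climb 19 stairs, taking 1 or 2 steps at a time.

Condition on the final move: it is a 1-step (f(n-1) ways to get there) or a 2-step (f(n-2) ways), so f(n) = f(n-1) + f(n-2), with f(1)=1, f(2)=2.
Iterating the recurrence: f(1)=1, f(2)=2, f(3)=3, f(4)=5, f(5)=8, f(6)=13, f(7)=21, f(8)=34, f(9)=55, f(10)=89, f(11)=144, f(12)=233, f(13)=377, f(14)=610, f(15)=987, f(16)=1597, f(17)=2584, f(18)=4181, f(19)=6765.

Final answer: 6765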